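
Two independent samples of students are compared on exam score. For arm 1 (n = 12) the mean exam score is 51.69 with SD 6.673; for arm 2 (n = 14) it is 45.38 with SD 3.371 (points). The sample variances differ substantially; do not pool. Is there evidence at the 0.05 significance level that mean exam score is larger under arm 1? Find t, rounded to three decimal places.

2.967

Let group 1 = arm 1, group 2 = arm 2. H0: μ_1 = μ_2; H1: μ_1 > μ_2 (Welch's two-sample t-test, right-tailed).
t = (x̄_1 − x̄_2)/√(s_1²/n_1 + s_2²/n_2) = (51.69 − 45.38)/√(6.673²/12 + 3.371²/14) = 2.967
Welch–Satterthwaite df ≈ 15.70
p-value = P(T ≥ 2.967) ≈ 0.005
Since p ≈ 0.005 < α = 0.05, reject H0; the evidence is statistically significant.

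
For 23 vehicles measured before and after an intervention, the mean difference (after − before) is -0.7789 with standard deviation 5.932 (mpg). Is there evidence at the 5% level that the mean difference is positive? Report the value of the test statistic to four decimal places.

-0.6297

H0: μ_d = 0; H1: μ_d > 0 (paired t-test on the differences, right-tailed).
t = d̄/(s_d/√n) = -0.7789/(5.932/√23) = -0.6297
df = n − 1 = 22
p-value = P(T ≥ -0.6297) ≈ 0.7323
Since p ≈ 0.7323 > α = 0.05, fail to reject H0; the data do not provide sufficient evidence against H0.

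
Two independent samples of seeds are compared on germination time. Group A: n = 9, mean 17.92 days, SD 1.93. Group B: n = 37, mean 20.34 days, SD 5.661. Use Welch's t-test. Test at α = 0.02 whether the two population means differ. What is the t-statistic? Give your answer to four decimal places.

Let group 1 = group A, group 2 = group B. H0: μ_1 = μ_2; H1: μ_1 ≠ μ_2 (Welch's two-sample t-test, two-sided).
t = (x̄_1 − x̄_2)/√(s_1²/n_1 + s_2²/n_2) = (17.92 − 20.34)/√(1.93²/9 + 5.661²/37) = -2.1390
Welch–Satterthwaite df ≈ 38.78
Two-sided p-value ≈ 0.0388
Since p ≈ 0.0388 > α = 0.02, fail to reject H0; the evidence is not statistically significant.

-2.1390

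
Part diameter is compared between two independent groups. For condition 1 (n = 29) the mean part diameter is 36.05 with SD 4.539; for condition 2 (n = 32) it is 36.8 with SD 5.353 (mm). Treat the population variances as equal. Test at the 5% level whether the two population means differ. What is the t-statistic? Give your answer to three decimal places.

Let group 1 = condition 1, group 2 = condition 2. H0: μ_1 = μ_2; H1: μ_1 ≠ μ_2 (two-sample pooled-variance t-test, two-sided).
s_p² = [(29−1)·4.539² + (32−1)·5.353²]/(29+32−2) = 24.8333
t = (36.05 − 36.8)/√[24.8333·(1/29 + 1/32)] = -0.587
df = n₁ + n₂ − 2 = 59
Two-sided p-value ≈ 0.559
Since p ≈ 0.559 > α = 0.05, fail to reject H0; the data do not provide sufficient evidence against H0.

-0.587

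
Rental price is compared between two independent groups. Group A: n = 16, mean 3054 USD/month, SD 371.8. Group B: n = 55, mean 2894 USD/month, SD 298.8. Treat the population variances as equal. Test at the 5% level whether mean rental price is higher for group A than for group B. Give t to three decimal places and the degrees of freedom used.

Let group 1 = group A, group 2 = group B. H0: μ_1 = μ_2; H1: μ_1 > μ_2 (two-sample pooled-variance t-test, right-tailed).
s_p² = [(16−1)·371.8² + (55−1)·298.8²]/(16+55−2) = 99923.6
t = (3054 − 2894)/√[99923.6·(1/16 + 1/55)] = 1.782
df = n₁ + n₂ − 2 = 69
p-value = P(T ≥ 1.782) ≈ 0.040
Since p ≈ 0.040 < α = 0.05, reject H0; the data support H1.

t = 1.782, df = 69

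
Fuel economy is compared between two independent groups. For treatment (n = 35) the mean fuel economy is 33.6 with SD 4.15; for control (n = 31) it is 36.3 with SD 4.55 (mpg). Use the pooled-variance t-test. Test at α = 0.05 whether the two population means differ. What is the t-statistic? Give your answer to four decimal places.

Let group 1 = treatment, group 2 = control. H0: μ_1 = μ_2; H1: μ_1 ≠ μ_2 (two-sample pooled-variance t-test, two-sided).
s_p² = [(35−1)·4.15² + (31−1)·4.55²]/(35+31−2) = 18.8538
t = (33.6 − 36.3)/√[18.8538·(1/35 + 1/31)] = -2.5212
df = n₁ + n₂ − 2 = 64
Two-sided p-value ≈ 0.0142
Since p ≈ 0.0142 < α = 0.05, reject H0; the data support H1.

-2.5212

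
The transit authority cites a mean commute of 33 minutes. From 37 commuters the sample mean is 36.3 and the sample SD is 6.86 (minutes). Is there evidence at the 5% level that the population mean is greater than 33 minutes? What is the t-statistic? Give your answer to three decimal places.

2.926

H0: μ = 33; H1: μ > 33 (one-sample t-test, right-tailed).
t = (x̄ − μ₀)/(s/√n) = (36.3 − 33)/(6.86/√37) = 2.926
df = n − 1 = 36
p-value = P(T ≥ 2.926) ≈ 0.003
Since p ≈ 0.003 < α = 0.05, reject H0; the evidence is statistically significant.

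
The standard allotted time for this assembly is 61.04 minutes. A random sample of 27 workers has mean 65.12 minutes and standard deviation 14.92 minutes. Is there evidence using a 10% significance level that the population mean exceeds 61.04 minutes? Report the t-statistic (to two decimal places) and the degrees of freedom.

H0: μ = 61.04; H1: μ > 61.04 (one-sample t-test, right-tailed).
t = (x̄ − μ₀)/(s/√n) = (65.12 − 61.04)/(14.92/√27) = 1.42
df = n − 1 = 26
p-value = P(T ≥ 1.42) ≈ 0.0836
Since p ≈ 0.0836 < α = 0.1, reject H0; the data support H1.

t = 1.42, df = 26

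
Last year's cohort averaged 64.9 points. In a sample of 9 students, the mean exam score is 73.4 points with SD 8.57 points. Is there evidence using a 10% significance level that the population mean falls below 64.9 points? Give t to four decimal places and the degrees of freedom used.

H0: μ = 64.9; H1: μ < 64.9 (one-sample t-test, left-tailed).
t = (x̄ − μ₀)/(s/√n) = (73.4 − 64.9)/(8.57/√9) = 2.9755
df = n − 1 = 8
p-value = P(T ≤ 2.9755) ≈ 0.9911
Since p ≈ 0.9911 > α = 0.1, fail to reject H0; the data do not provide sufficient evidence against H0.

t = 2.9755, df = 8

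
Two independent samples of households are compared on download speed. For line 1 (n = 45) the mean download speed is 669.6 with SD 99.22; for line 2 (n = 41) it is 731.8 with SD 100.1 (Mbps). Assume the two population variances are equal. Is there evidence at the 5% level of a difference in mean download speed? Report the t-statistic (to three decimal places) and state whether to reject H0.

t = -2.891; reject H0

Let group 1 = line 1, group 2 = line 2. H0: μ_1 = μ_2; H1: μ_1 ≠ μ_2 (two-sample pooled-variance t-test, two-sided).
s_p² = [(45−1)·99.22² + (41−1)·100.1²]/(45+41−2) = 9928.13
t = (669.6 − 731.8)/√[9928.13·(1/45 + 1/41)] = -2.891
df = n₁ + n₂ − 2 = 84
Two-sided p-value ≈ 0.0049
Since p ≈ 0.0049 < α = 0.05, reject H0; the data support H1.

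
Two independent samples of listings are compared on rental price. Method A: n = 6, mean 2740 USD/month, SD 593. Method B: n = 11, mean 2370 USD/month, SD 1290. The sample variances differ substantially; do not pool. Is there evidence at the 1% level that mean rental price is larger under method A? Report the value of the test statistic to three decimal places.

Let group 1 = method A, group 2 = method B. H0: μ_1 = μ_2; H1: μ_1 > μ_2 (Welch's two-sample t-test, right-tailed).
t = (x̄_1 − x̄_2)/√(s_1²/n_1 + s_2²/n_2) = (2740 − 2370)/√(593²/6 + 1290²/11) = 0.808
Welch–Satterthwaite df ≈ 14.81
p-value = P(T ≥ 0.808) ≈ 0.2160
Since p ≈ 0.2160 > α = 0.01, fail to reject H0; the evidence is not statistically significant.

0.808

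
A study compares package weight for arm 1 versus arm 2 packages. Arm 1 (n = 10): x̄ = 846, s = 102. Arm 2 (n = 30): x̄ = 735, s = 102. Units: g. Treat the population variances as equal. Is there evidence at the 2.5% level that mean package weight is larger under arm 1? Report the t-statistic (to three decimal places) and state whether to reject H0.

Let group 1 = arm 1, group 2 = arm 2. H0: μ_1 = μ_2; H1: μ_1 > μ_2 (two-sample pooled-variance t-test, right-tailed).
s_p² = [(10−1)·102² + (30−1)·102²]/(10+30−2) = 10404
t = (846 − 735)/√[10404·(1/10 + 1/30)] = 2.980
df = n₁ + n₂ − 2 = 38
p-value = P(T ≥ 2.980) ≈ 0.0025
Since p ≈ 0.0025 < α = 0.025, reject H0; the data support H1.

t = 2.980; reject H0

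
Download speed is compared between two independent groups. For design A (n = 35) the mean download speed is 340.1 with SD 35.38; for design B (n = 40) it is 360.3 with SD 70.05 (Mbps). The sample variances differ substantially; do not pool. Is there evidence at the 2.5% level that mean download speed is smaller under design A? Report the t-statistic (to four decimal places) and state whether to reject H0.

Let group 1 = design A, group 2 = design B. H0: μ_1 = μ_2; H1: μ_1 < μ_2 (Welch's two-sample t-test, left-tailed).
t = (x̄_1 − x̄_2)/√(s_1²/n_1 + s_2²/n_2) = (340.1 − 360.3)/√(35.38²/35 + 70.05²/40) = -1.6048
Welch–Satterthwaite df ≈ 59.28
p-value = P(T ≤ -1.6048) ≈ 0.057
Since p ≈ 0.057 > α = 0.025, fail to reject H0; the evidence is not statistically significant.

t = -1.6048; fail to reject H0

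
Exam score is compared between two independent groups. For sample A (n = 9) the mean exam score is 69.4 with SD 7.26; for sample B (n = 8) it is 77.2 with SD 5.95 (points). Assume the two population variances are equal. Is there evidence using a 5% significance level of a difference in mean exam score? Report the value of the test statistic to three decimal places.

-2.403

Let group 1 = sample A, group 2 = sample B. H0: μ_1 = μ_2; H1: μ_1 ≠ μ_2 (two-sample pooled-variance t-test, two-sided).
s_p² = [(9−1)·7.26² + (8−1)·5.95²]/(9+8−2) = 44.6319
t = (69.4 − 77.2)/√[44.6319·(1/9 + 1/8)] = -2.403
df = n₁ + n₂ − 2 = 15
Two-sided p-value ≈ 0.0297
Since p ≈ 0.0297 < α = 0.05, reject H0; the evidence is statistically significant.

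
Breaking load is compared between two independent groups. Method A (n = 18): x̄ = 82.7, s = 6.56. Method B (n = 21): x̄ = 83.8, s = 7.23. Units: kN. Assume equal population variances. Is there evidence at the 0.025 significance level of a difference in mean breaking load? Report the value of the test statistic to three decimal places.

Let group 1 = method A, group 2 = method B. H0: μ_1 = μ_2; H1: μ_1 ≠ μ_2 (two-sample pooled-variance t-test, two-sided).
s_p² = [(18−1)·6.56² + (21−1)·7.23²]/(18+21−2) = 48.0278
t = (82.7 − 83.8)/√[48.0278·(1/18 + 1/21)] = -0.494
df = n₁ + n₂ − 2 = 37
Two-sided p-value ≈ 0.624
Since p ≈ 0.624 > α = 0.025, fail to reject H0; the evidence is not statistically significant.

-0.494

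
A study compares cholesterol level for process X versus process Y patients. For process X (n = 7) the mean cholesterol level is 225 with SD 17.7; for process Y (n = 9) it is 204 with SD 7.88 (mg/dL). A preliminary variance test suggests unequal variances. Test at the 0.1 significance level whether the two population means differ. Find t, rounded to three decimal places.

2.922

Let group 1 = process X, group 2 = process Y. H0: μ_1 = μ_2; H1: μ_1 ≠ μ_2 (Welch's two-sample t-test, two-sided).
t = (x̄_1 − x̄_2)/√(s_1²/n_1 + s_2²/n_2) = (225 − 204)/√(17.7²/7 + 7.88²/9) = 2.922
Welch–Satterthwaite df ≈ 7.85
Two-sided p-value ≈ 0.020
Since p ≈ 0.020 < α = 0.1, reject H0; the data support H1.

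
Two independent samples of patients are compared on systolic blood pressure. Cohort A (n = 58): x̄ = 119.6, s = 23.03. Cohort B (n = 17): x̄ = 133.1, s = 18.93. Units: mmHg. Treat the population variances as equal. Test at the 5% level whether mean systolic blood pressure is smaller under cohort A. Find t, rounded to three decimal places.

Let group 1 = cohort A, group 2 = cohort B. H0: μ_1 = μ_2; H1: μ_1 < μ_2 (two-sample pooled-variance t-test, left-tailed).
s_p² = [(58−1)·23.03² + (17−1)·18.93²]/(58+17−2) = 492.674
t = (119.6 − 133.1)/√[492.674·(1/58 + 1/17)] = -2.205
df = n₁ + n₂ − 2 = 73
p-value = P(T ≤ -2.205) ≈ 0.0153
Since p ≈ 0.0153 < α = 0.05, reject H0; the data support H1.

-2.205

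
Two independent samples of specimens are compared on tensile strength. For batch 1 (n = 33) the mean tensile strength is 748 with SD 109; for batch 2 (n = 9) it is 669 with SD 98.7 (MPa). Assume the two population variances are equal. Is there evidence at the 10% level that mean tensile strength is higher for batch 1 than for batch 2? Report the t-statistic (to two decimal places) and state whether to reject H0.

Let group 1 = batch 1, group 2 = batch 2. H0: μ_1 = μ_2; H1: μ_1 > μ_2 (two-sample pooled-variance t-test, right-tailed).
s_p² = [(33−1)·109² + (9−1)·98.7²]/(33+9−2) = 11453.1
t = (748 − 669)/√[11453.1·(1/33 + 1/9)] = 1.96
df = n₁ + n₂ − 2 = 40
p-value = P(T ≥ 1.96) ≈ 0.0283
Since p ≈ 0.0283 < α = 0.1, reject H0; the data support H1.

t = 1.96; reject H0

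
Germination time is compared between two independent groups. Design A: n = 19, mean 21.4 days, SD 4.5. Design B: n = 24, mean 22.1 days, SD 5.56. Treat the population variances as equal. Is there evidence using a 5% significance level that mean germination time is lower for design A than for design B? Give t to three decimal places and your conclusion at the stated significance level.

Let group 1 = design A, group 2 = design B. H0: μ_1 = μ_2; H1: μ_1 < μ_2 (two-sample pooled-variance t-test, left-tailed).
s_p² = [(19−1)·4.5² + (24−1)·5.56²]/(19+24−2) = 26.232
t = (21.4 − 22.1)/√[26.232·(1/19 + 1/24)] = -0.445
df = n₁ + n₂ − 2 = 41
p-value = P(T ≤ -0.445) ≈ 0.3293
Since p ≈ 0.3293 > α = 0.05, fail to reject H0; the evidence is not statistically significant.

t = -0.445; fail to reject H0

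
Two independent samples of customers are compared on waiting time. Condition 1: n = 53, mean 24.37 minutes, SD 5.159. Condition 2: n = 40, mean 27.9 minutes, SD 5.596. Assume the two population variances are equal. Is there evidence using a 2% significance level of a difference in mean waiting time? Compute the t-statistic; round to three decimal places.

-3.150

Let group 1 = condition 1, group 2 = condition 2. H0: μ_1 = μ_2; H1: μ_1 ≠ μ_2 (two-sample pooled-variance t-test, two-sided).
s_p² = [(53−1)·5.159² + (40−1)·5.596²]/(53+40−2) = 28.6295
t = (24.37 − 27.9)/√[28.6295·(1/53 + 1/40)] = -3.150
df = n₁ + n₂ − 2 = 91
Two-sided p-value ≈ 0.002
Since p ≈ 0.002 < α = 0.02, reject H0; the data support H1.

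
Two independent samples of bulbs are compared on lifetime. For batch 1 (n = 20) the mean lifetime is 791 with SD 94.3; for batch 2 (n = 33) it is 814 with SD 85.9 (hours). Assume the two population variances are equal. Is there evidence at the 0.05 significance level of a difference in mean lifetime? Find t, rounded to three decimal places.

-0.911

Let group 1 = batch 1, group 2 = batch 2. H0: μ_1 = μ_2; H1: μ_1 ≠ μ_2 (two-sample pooled-variance t-test, two-sided).
s_p² = [(20−1)·94.3² + (33−1)·85.9²]/(20+33−2) = 7942.73
t = (791 − 814)/√[7942.73·(1/20 + 1/33)] = -0.911
df = n₁ + n₂ − 2 = 51
Two-sided p-value ≈ 0.3667
Since p ≈ 0.3667 > α = 0.05, fail to reject H0; the data do not provide sufficient evidence against H0.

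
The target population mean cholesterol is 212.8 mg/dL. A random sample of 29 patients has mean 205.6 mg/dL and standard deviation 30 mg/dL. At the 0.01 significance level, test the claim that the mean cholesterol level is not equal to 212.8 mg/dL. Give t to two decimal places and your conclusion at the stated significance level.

H0: μ = 212.8; H1: μ ≠ 212.8 (one-sample t-test, two-sided).
t = (x̄ − μ₀)/(s/√n) = (205.6 − 212.8)/(30/√29) = -1.29
df = n − 1 = 28
Two-sided p-value ≈ 0.207
Since p ≈ 0.207 > α = 0.01, fail to reject H0; the data do not provide sufficient evidence against H0.

t = -1.29; fail to reject H0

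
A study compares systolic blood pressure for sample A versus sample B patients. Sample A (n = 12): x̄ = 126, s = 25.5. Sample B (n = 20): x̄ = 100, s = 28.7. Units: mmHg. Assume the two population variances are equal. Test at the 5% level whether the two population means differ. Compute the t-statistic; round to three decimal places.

Let group 1 = sample A, group 2 = sample B. H0: μ_1 = μ_2; H1: μ_1 ≠ μ_2 (two-sample pooled-variance t-test, two-sided).
s_p² = [(12−1)·25.5² + (20−1)·28.7²]/(12+20−2) = 760.095
t = (126 − 100)/√[760.095·(1/12 + 1/20)] = 2.583
df = n₁ + n₂ − 2 = 30
Two-sided p-value ≈ 0.0149
Since p ≈ 0.0149 < α = 0.05, reject H0; the data support H1.

2.583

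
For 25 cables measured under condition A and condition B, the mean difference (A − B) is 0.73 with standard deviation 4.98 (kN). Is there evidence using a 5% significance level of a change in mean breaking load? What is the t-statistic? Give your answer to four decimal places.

0.7329

H0: μ_d = 0; H1: μ_d ≠ 0 (paired t-test on the differences, two-sided).
t = d̄/(s_d/√n) = 0.73/(4.98/√25) = 0.7329
df = n − 1 = 24
Two-sided p-value ≈ 0.4707
Since p ≈ 0.4707 > α = 0.05, fail to reject H0; the evidence is not statistically significant.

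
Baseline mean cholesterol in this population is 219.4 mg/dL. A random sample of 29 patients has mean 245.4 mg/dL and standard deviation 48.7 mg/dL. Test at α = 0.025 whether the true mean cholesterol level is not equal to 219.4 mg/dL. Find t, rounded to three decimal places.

2.875

H0: μ = 219.4; H1: μ ≠ 219.4 (one-sample t-test, two-sided).
t = (x̄ − μ₀)/(s/√n) = (245.4 − 219.4)/(48.7/√29) = 2.875
df = n − 1 = 28
Two-sided p-value ≈ 0.008
Since p ≈ 0.008 < α = 0.025, reject H0; the data support H1.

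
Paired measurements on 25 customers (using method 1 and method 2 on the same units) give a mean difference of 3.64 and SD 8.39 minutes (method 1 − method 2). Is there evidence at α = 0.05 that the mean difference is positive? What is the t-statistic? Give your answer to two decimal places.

2.17

H0: μ_d = 0; H1: μ_d > 0 (paired t-test on the differences, right-tailed).
t = d̄/(s_d/√n) = 3.64/(8.39/√25) = 2.17
df = n − 1 = 24
p-value = P(T ≥ 2.17) ≈ 0.020
Since p ≈ 0.020 < α = 0.05, reject H0; the evidence is statistically significant.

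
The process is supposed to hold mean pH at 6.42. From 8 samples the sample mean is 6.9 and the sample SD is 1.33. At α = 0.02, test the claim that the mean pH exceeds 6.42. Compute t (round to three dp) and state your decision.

H0: μ = 6.42; H1: μ > 6.42 (one-sample t-test, right-tailed).
t = (x̄ − μ₀)/(s/√n) = (6.9 − 6.42)/(1.33/√8) = 1.021
df = n − 1 = 7
p-value = P(T ≥ 1.021) ≈ 0.171
Since p ≈ 0.171 > α = 0.02, fail to reject H0; the data do not provide sufficient evidence against H0.

t = 1.021; fail to reject H0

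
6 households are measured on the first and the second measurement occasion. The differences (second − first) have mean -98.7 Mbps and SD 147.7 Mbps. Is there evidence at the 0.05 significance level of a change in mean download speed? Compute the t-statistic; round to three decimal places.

H0: μ_d = 0; H1: μ_d ≠ 0 (paired t-test on the differences, two-sided).
t = d̄/(s_d/√n) = -98.7/(147.7/√6) = -1.637
df = n − 1 = 5
Two-sided p-value ≈ 0.163
Since p ≈ 0.163 > α = 0.05, fail to reject H0; the data do not provide sufficient evidence against H0.

-1.637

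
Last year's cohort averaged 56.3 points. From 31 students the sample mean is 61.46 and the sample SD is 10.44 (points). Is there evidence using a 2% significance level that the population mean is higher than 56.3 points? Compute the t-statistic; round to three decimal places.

2.752

H0: μ = 56.3; H1: μ > 56.3 (one-sample t-test, right-tailed).
t = (x̄ − μ₀)/(s/√n) = (61.46 − 56.3)/(10.44/√31) = 2.752
df = n − 1 = 30
p-value = P(T ≥ 2.752) ≈ 0.0050
Since p ≈ 0.0050 < α = 0.02, reject H0; the evidence is statistically significant.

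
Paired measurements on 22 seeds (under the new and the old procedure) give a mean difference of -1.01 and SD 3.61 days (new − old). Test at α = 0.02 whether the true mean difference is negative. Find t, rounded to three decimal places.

H0: μ_d = 0; H1: μ_d < 0 (paired t-test on the differences, left-tailed).
t = d̄/(s_d/√n) = -1.01/(3.61/√22) = -1.312
df = n − 1 = 21
p-value = P(T ≤ -1.312) ≈ 0.1018
Since p ≈ 0.1018 > α = 0.02, fail to reject H0; the data do not provide sufficient evidence against H0.

-1.312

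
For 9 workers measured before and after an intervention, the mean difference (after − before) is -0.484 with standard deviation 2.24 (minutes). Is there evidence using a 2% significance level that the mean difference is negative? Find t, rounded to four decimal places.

-0.6482

H0: μ_d = 0; H1: μ_d < 0 (paired t-test on the differences, left-tailed).
t = d̄/(s_d/√n) = -0.484/(2.24/√9) = -0.6482
df = n − 1 = 8
p-value = P(T ≤ -0.6482) ≈ 0.268
Since p ≈ 0.268 > α = 0.02, fail to reject H0; the evidence is not statistically significant.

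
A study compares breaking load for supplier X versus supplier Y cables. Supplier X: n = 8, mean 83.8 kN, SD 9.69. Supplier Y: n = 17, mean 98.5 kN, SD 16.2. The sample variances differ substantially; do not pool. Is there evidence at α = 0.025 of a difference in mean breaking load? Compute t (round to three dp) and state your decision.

t = -2.820; reject H0

Let group 1 = supplier X, group 2 = supplier Y. H0: μ_1 = μ_2; H1: μ_1 ≠ μ_2 (Welch's two-sample t-test, two-sided).
t = (x̄_1 − x̄_2)/√(s_1²/n_1 + s_2²/n_2) = (83.8 − 98.5)/√(9.69²/8 + 16.2²/17) = -2.820
Welch–Satterthwaite df ≈ 21.36
Two-sided p-value ≈ 0.0102
Since p ≈ 0.0102 < α = 0.025, reject H0; the evidence is statistically significant.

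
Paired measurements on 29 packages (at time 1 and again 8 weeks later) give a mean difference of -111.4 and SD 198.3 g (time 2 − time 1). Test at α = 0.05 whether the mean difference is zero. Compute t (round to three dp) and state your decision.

t = -3.025; reject H0

H0: μ_d = 0; H1: μ_d ≠ 0 (paired t-test on the differences, two-sided).
t = d̄/(s_d/√n) = -111.4/(198.3/√29) = -3.025
df = n − 1 = 28
Two-sided p-value ≈ 0.0053
Since p ≈ 0.0053 < α = 0.05, reject H0; the data support H1.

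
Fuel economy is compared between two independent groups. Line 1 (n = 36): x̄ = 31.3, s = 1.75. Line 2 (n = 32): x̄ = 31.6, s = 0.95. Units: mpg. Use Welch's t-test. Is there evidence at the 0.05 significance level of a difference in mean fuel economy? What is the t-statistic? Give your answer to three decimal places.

-0.891

Let group 1 = line 1, group 2 = line 2. H0: μ_1 = μ_2; H1: μ_1 ≠ μ_2 (Welch's two-sample t-test, two-sided).
t = (x̄_1 − x̄_2)/√(s_1²/n_1 + s_2²/n_2) = (31.3 − 31.6)/√(1.75²/36 + 0.95²/32) = -0.891
Welch–Satterthwaite df ≈ 55.20
Two-sided p-value ≈ 0.377
Since p ≈ 0.377 > α = 0.05, fail to reject H0; the evidence is not statistically significant.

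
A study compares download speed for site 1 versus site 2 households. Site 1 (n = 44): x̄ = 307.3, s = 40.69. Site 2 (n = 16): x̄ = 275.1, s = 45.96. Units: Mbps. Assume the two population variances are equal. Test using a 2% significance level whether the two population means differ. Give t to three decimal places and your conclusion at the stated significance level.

t = 2.619; reject H0

Let group 1 = site 1, group 2 = site 2. H0: μ_1 = μ_2; H1: μ_1 ≠ μ_2 (two-sample pooled-variance t-test, two-sided).
s_p² = [(44−1)·40.69² + (16−1)·45.96²]/(44+16−2) = 1773.77
t = (307.3 − 275.1)/√[1773.77·(1/44 + 1/16)] = 2.619
df = n₁ + n₂ − 2 = 58
Two-sided p-value ≈ 0.011
Since p ≈ 0.011 < α = 0.02, reject H0; the evidence is statistically significant.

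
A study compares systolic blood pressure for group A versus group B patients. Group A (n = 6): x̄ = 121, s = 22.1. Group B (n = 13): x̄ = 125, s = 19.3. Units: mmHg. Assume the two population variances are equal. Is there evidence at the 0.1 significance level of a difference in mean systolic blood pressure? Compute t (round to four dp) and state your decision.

Let group 1 = group A, group 2 = group B. H0: μ_1 = μ_2; H1: μ_1 ≠ μ_2 (two-sample pooled-variance t-test, two-sided).
s_p² = [(6−1)·22.1² + (13−1)·19.3²]/(6+13−2) = 406.584
t = (121 − 125)/√[406.584·(1/6 + 1/13)] = -0.4019
df = n₁ + n₂ − 2 = 17
Two-sided p-value ≈ 0.693
Since p ≈ 0.693 > α = 0.1, fail to reject H0; the data do not provide sufficient evidence against H0.

t = -0.4019; fail to reject H0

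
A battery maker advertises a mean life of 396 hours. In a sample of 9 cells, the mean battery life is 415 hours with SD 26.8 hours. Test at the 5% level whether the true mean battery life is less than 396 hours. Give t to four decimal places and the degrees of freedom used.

t = 2.1269, df = 8

H0: μ = 396; H1: μ < 396 (one-sample t-test, left-tailed).
t = (x̄ − μ₀)/(s/√n) = (415 − 396)/(26.8/√9) = 2.1269
df = n − 1 = 8
p-value = P(T ≤ 2.1269) ≈ 0.9669
Since p ≈ 0.9669 > α = 0.05, fail to reject H0; the evidence is not statistically significant.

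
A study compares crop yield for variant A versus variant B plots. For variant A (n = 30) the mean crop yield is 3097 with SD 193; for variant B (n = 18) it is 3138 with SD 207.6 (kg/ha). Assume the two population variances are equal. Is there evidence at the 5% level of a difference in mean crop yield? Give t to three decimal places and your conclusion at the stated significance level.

t = -0.693; fail to reject H0

Let group 1 = variant A, group 2 = variant B. H0: μ_1 = μ_2; H1: μ_1 ≠ μ_2 (two-sample pooled-variance t-test, two-sided).
s_p² = [(30−1)·193² + (18−1)·207.6²]/(30+18−2) = 39410.5
t = (3097 − 3138)/√[39410.5·(1/30 + 1/18)] = -0.693
df = n₁ + n₂ − 2 = 46
Two-sided p-value ≈ 0.4920
Since p ≈ 0.4920 > α = 0.05, fail to reject H0; the data do not provide sufficient evidence against H0.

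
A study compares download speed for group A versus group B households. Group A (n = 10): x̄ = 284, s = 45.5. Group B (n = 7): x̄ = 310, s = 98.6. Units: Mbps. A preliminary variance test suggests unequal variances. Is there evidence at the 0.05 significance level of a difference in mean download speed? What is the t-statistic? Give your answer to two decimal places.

Let group 1 = group A, group 2 = group B. H0: μ_1 = μ_2; H1: μ_1 ≠ μ_2 (Welch's two-sample t-test, two-sided).
t = (x̄_1 − x̄_2)/√(s_1²/n_1 + s_2²/n_2) = (284 − 310)/√(45.5²/10 + 98.6²/7) = -0.65
Welch–Satterthwaite df ≈ 7.81
Two-sided p-value ≈ 0.5338
Since p ≈ 0.5338 > α = 0.05, fail to reject H0; the data do not provide sufficient evidence against H0.

-0.65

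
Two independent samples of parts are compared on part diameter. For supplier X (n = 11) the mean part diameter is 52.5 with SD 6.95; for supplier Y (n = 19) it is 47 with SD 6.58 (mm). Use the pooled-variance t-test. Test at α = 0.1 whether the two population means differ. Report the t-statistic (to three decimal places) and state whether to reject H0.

t = 2.162; reject H0

Let group 1 = supplier X, group 2 = supplier Y. H0: μ_1 = μ_2; H1: μ_1 ≠ μ_2 (two-sample pooled-variance t-test, two-sided).
s_p² = [(11−1)·6.95² + (19−1)·6.58²]/(11+19−2) = 45.0843
t = (52.5 − 47)/√[45.0843·(1/11 + 1/19)] = 2.162
df = n₁ + n₂ − 2 = 28
Two-sided p-value ≈ 0.0393
Since p ≈ 0.0393 < α = 0.1, reject H0; the evidence is statistically significant.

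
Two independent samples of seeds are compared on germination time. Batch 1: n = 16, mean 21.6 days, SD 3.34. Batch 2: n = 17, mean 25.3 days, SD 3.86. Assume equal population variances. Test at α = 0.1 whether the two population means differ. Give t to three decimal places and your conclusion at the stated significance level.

t = -2.936; reject H0

Let group 1 = batch 1, group 2 = batch 2. H0: μ_1 = μ_2; H1: μ_1 ≠ μ_2 (two-sample pooled-variance t-test, two-sided).
s_p² = [(16−1)·3.34² + (17−1)·3.86²]/(16+17−2) = 13.088
t = (21.6 − 25.3)/√[13.088·(1/16 + 1/17)] = -2.936
df = n₁ + n₂ − 2 = 31
Two-sided p-value ≈ 0.006
Since p ≈ 0.006 < α = 0.1, reject H0; the evidence is statistically significant.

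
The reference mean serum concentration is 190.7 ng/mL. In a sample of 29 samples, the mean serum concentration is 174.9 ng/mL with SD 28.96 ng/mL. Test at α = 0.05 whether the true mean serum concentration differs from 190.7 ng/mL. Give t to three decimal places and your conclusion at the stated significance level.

H0: μ = 190.7; H1: μ ≠ 190.7 (one-sample t-test, two-sided).
t = (x̄ − μ₀)/(s/√n) = (174.9 − 190.7)/(28.96/√29) = -2.938
df = n − 1 = 28
Two-sided p-value ≈ 0.0065
Since p ≈ 0.0065 < α = 0.05, reject H0; the evidence is statistically significant.

t = -2.938; reject H0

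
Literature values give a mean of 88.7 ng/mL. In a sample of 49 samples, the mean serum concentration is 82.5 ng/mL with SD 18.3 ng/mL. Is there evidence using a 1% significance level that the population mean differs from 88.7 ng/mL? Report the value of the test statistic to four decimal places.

-2.3716

H0: μ = 88.7; H1: μ ≠ 88.7 (one-sample t-test, two-sided).
t = (x̄ − μ₀)/(s/√n) = (82.5 − 88.7)/(18.3/√49) = -2.3716
df = n − 1 = 48
Two-sided p-value ≈ 0.022
Since p ≈ 0.022 > α = 0.01, fail to reject H0; the data do not provide sufficient evidence against H0.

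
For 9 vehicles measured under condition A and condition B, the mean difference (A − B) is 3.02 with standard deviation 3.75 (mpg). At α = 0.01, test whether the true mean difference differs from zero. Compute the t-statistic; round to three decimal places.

2.416

H0: μ_d = 0; H1: μ_d ≠ 0 (paired t-test on the differences, two-sided).
t = d̄/(s_d/√n) = 3.02/(3.75/√9) = 2.416
df = n − 1 = 8
Two-sided p-value ≈ 0.0421
Since p ≈ 0.0421 > α = 0.01, fail to reject H0; the data do not provide sufficient evidence against H0.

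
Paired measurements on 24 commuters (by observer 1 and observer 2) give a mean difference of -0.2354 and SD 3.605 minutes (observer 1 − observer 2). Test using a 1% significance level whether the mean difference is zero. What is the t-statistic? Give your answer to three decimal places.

H0: μ_d = 0; H1: μ_d ≠ 0 (paired t-test on the differences, two-sided).
t = d̄/(s_d/√n) = -0.2354/(3.605/√24) = -0.320
df = n − 1 = 23
Two-sided p-value ≈ 0.752
Since p ≈ 0.752 > α = 0.01, fail to reject H0; the data do not provide sufficient evidence against H0.

-0.320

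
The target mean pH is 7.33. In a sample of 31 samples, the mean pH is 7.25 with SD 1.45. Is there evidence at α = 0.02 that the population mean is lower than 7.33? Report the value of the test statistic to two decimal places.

-0.31

H0: μ = 7.33; H1: μ < 7.33 (one-sample t-test, left-tailed).
t = (x̄ − μ₀)/(s/√n) = (7.25 − 7.33)/(1.45/√31) = -0.31
df = n − 1 = 30
p-value = P(T ≤ -0.31) ≈ 0.3804
Since p ≈ 0.3804 > α = 0.02, fail to reject H0; the data do not provide sufficient evidence against H0.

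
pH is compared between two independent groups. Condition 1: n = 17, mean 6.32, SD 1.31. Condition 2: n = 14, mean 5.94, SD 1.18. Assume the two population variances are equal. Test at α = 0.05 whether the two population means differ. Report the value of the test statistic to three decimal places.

Let group 1 = condition 1, group 2 = condition 2. H0: μ_1 = μ_2; H1: μ_1 ≠ μ_2 (two-sample pooled-variance t-test, two-sided).
s_p² = [(17−1)·1.31² + (14−1)·1.18²]/(17+14−2) = 1.57099
t = (6.32 − 5.94)/√[1.57099·(1/17 + 1/14)] = 0.840
df = n₁ + n₂ − 2 = 29
Two-sided p-value ≈ 0.4078
Since p ≈ 0.4078 > α = 0.05, fail to reject H0; the evidence is not statistically significant.

0.840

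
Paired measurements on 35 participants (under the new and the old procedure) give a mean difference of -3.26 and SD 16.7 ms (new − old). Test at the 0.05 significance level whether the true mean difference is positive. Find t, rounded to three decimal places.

-1.155

H0: μ_d = 0; H1: μ_d > 0 (paired t-test on the differences, right-tailed).
t = d̄/(s_d/√n) = -3.26/(16.7/√35) = -1.155
df = n − 1 = 34
p-value = P(T ≥ -1.155) ≈ 0.8719
Since p ≈ 0.8719 > α = 0.05, fail to reject H0; the data do not provide sufficient evidence against H0.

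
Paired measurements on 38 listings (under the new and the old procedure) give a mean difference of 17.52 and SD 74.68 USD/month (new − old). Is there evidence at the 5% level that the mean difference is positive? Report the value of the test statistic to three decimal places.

H0: μ_d = 0; H1: μ_d > 0 (paired t-test on the differences, right-tailed).
t = d̄/(s_d/√n) = 17.52/(74.68/√38) = 1.446
df = n − 1 = 37
p-value = P(T ≥ 1.446) ≈ 0.078
Since p ≈ 0.078 > α = 0.05, fail to reject H0; the evidence is not statistically significant.

1.446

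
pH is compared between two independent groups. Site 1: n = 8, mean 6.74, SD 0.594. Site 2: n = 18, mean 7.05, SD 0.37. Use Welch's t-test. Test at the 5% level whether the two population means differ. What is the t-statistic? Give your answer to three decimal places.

Let group 1 = site 1, group 2 = site 2. H0: μ_1 = μ_2; H1: μ_1 ≠ μ_2 (Welch's two-sample t-test, two-sided).
t = (x̄_1 − x̄_2)/√(s_1²/n_1 + s_2²/n_2) = (6.74 − 7.05)/√(0.594²/8 + 0.37²/18) = -1.363
Welch–Satterthwaite df ≈ 9.51
Two-sided p-value ≈ 0.2042
Since p ≈ 0.2042 > α = 0.05, fail to reject H0; the evidence is not statistically significant.

-1.363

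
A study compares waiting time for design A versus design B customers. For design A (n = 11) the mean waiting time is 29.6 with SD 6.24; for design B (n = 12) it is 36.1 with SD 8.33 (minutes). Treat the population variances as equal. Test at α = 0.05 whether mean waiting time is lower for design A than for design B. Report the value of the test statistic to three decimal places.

-2.102

Let group 1 = design A, group 2 = design B. H0: μ_1 = μ_2; H1: μ_1 < μ_2 (two-sample pooled-variance t-test, left-tailed).
s_p² = [(11−1)·6.24² + (12−1)·8.33²]/(11+12−2) = 54.8883
t = (29.6 − 36.1)/√[54.8883·(1/11 + 1/12)] = -2.102
df = n₁ + n₂ − 2 = 21
p-value = P(T ≤ -2.102) ≈ 0.0239
Since p ≈ 0.0239 < α = 0.05, reject H0; the evidence is statistically significant.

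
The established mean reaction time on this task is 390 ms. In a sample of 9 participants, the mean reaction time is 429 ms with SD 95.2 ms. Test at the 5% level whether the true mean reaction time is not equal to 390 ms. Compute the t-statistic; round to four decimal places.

1.2290

H0: μ = 390; H1: μ ≠ 390 (one-sample t-test, two-sided).
t = (x̄ − μ₀)/(s/√n) = (429 − 390)/(95.2/√9) = 1.2290
df = n − 1 = 8
Two-sided p-value ≈ 0.254
Since p ≈ 0.254 > α = 0.05, fail to reject H0; the evidence is not statistically significant.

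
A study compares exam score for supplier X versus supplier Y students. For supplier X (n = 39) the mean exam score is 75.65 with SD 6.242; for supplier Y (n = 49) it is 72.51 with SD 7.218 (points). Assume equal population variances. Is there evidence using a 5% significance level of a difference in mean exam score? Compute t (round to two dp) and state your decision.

t = 2.15; reject H0

Let group 1 = supplier X, group 2 = supplier Y. H0: μ_1 = μ_2; H1: μ_1 ≠ μ_2 (two-sample pooled-variance t-test, two-sided).
s_p² = [(39−1)·6.242² + (49−1)·7.218²]/(39+49−2) = 46.2948
t = (75.65 − 72.51)/√[46.2948·(1/39 + 1/49)] = 2.15
df = n₁ + n₂ − 2 = 86
Two-sided p-value ≈ 0.034
Since p ≈ 0.034 < α = 0.05, reject H0; the evidence is statistically significant.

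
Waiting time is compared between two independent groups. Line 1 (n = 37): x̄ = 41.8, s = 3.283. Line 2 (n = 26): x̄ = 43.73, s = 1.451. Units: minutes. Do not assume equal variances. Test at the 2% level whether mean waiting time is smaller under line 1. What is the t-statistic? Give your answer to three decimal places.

Let group 1 = line 1, group 2 = line 2. H0: μ_1 = μ_2; H1: μ_1 < μ_2 (Welch's two-sample t-test, left-tailed).
t = (x̄_1 − x̄_2)/√(s_1²/n_1 + s_2²/n_2) = (41.8 − 43.73)/√(3.283²/37 + 1.451²/26) = -3.163
Welch–Satterthwaite df ≈ 52.91
p-value = P(T ≤ -3.163) ≈ 0.0013
Since p ≈ 0.0013 < α = 0.02, reject H0; the data support H1.

-3.163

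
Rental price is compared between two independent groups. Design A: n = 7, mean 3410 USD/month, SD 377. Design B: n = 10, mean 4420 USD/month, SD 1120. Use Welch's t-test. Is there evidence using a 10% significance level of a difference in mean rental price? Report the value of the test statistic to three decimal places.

Let group 1 = design A, group 2 = design B. H0: μ_1 = μ_2; H1: μ_1 ≠ μ_2 (Welch's two-sample t-test, two-sided).
t = (x̄_1 − x̄_2)/√(s_1²/n_1 + s_2²/n_2) = (3410 − 4420)/√(377²/7 + 1120²/10) = -2.646
Welch–Satterthwaite df ≈ 11.69
Two-sided p-value ≈ 0.022
Since p ≈ 0.022 < α = 0.1, reject H0; the data support H1.

-2.646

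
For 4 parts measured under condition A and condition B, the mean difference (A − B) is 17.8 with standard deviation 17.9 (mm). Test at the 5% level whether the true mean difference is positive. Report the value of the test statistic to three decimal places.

H0: μ_d = 0; H1: μ_d > 0 (paired t-test on the differences, right-tailed).
t = d̄/(s_d/√n) = 17.8/(17.9/√4) = 1.989
df = n − 1 = 3
p-value = P(T ≥ 1.989) ≈ 0.0704
Since p ≈ 0.0704 > α = 0.05, fail to reject H0; the data do not provide sufficient evidence against H0.

1.989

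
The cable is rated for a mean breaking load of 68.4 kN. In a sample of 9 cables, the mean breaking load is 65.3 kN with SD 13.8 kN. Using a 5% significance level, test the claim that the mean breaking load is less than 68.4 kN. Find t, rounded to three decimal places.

H0: μ = 68.4; H1: μ < 68.4 (one-sample t-test, left-tailed).
t = (x̄ − μ₀)/(s/√n) = (65.3 − 68.4)/(13.8/√9) = -0.674
df = n − 1 = 8
p-value = P(T ≤ -0.674) ≈ 0.260
Since p ≈ 0.260 > α = 0.05, fail to reject H0; the data do not provide sufficient evidence against H0.

-0.674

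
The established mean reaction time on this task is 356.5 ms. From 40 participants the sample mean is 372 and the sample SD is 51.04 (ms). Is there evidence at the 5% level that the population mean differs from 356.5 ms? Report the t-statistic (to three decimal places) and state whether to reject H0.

H0: μ = 356.5; H1: μ ≠ 356.5 (one-sample t-test, two-sided).
t = (x̄ − μ₀)/(s/√n) = (372 − 356.5)/(51.04/√40) = 1.921
df = n − 1 = 39
Two-sided p-value ≈ 0.062
Since p ≈ 0.062 > α = 0.05, fail to reject H0; the evidence is not statistically significant.

t = 1.921; fail to reject H0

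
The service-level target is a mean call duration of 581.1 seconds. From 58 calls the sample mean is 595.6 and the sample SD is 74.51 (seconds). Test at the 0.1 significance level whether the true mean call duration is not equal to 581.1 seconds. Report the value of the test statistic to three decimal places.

1.482

H0: μ = 581.1; H1: μ ≠ 581.1 (one-sample t-test, two-sided).
t = (x̄ − μ₀)/(s/√n) = (595.6 − 581.1)/(74.51/√58) = 1.482
df = n − 1 = 57
Two-sided p-value ≈ 0.144
Since p ≈ 0.144 > α = 0.1, fail to reject H0; the data do not provide sufficient evidence against H0.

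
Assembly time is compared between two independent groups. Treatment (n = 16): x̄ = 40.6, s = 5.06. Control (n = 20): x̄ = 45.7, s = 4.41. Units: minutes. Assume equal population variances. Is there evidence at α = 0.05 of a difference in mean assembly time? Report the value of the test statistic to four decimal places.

-3.2298

Let group 1 = treatment, group 2 = control. H0: μ_1 = μ_2; H1: μ_1 ≠ μ_2 (two-sample pooled-variance t-test, two-sided).
s_p² = [(16−1)·5.06² + (20−1)·4.41²]/(16+20−2) = 22.1638
t = (40.6 − 45.7)/√[22.1638·(1/16 + 1/20)] = -3.2298
df = n₁ + n₂ − 2 = 34
Two-sided p-value ≈ 0.0027
Since p ≈ 0.0027 < α = 0.05, reject H0; the evidence is statistically significant.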